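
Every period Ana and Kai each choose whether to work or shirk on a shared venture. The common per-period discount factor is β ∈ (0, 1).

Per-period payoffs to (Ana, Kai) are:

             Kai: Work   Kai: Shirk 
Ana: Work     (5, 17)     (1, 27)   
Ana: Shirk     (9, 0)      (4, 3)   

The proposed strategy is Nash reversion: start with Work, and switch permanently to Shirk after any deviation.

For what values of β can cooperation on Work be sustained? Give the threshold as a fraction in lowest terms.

4/5

Ana's threshold: (9−5)/(9−4) = 4/5.
Kai's threshold: (27−17)/(27−3) = 5/12.
4/5 > 5/12, so Ana binds and β* = 4/5.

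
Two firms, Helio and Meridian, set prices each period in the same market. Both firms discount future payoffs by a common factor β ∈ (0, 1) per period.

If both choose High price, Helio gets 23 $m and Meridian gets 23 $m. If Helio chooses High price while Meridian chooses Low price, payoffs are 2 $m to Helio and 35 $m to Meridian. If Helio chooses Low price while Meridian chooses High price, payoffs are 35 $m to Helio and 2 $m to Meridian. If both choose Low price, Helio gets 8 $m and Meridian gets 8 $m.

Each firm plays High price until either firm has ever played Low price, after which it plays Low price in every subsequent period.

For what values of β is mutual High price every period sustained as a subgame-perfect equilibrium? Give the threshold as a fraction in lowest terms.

4/9

One-period gain from deviating is 35 − 23 = 12. The loss is 23 − 8 = 15 in every subsequent period, with present value 15·β/(1−β).
Deviation is unprofitable when 15·β/(1−β) ≥ 12, i.e. β/(1−β) ≥ 4/5.
Equivalently β ≥ 12/(12+15) = 4/9.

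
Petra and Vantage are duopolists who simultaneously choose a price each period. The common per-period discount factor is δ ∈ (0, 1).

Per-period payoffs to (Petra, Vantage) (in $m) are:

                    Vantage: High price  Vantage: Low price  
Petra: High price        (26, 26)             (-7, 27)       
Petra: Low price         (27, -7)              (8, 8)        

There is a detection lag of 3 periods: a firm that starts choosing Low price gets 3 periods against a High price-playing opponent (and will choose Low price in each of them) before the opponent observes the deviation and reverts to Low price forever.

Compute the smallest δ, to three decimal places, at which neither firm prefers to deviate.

Deviating for the 3 undetected periods gains 27−26 = 1 per period over cooperation, then loses 26−8 = 18 per period forever once punishment starts.
Gain: 1(1 + δ + … + δ^2); loss: 18·δ^3/(1−δ).
No profitable deviation ⇔ 1(1−δ^3) ≤ 18·δ^3, i.e. δ^3 ≥ 1/(1+18) = 1/19.
Hence δ ≥ (1/19)^(1/3) ≈ 0.375.

0.375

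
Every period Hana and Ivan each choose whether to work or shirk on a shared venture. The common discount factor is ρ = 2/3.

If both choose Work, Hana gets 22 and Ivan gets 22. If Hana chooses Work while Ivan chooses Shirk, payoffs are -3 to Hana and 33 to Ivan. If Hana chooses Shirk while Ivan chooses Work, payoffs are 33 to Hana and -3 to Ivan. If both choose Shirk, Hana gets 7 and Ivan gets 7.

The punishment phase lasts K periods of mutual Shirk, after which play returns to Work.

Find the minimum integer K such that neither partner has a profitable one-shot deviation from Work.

Need Σ_{k=1}^{K} ρ^k ≥ (33−22)/(22−7) = 0.7333 at ρ = 2/3.
At K = 1 the sum is 0.6667 < 0.7333; at K = 2 it is 1.1111 ≥ 0.7333.
So the minimum punishment length is K = 2.

2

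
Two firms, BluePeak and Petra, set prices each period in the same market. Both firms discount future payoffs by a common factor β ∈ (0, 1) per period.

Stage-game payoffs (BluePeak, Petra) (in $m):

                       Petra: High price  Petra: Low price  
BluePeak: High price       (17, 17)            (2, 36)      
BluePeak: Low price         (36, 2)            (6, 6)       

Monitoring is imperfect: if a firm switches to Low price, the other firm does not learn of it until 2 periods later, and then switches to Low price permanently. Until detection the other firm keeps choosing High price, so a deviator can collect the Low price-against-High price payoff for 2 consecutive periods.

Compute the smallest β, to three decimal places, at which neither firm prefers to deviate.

A deviator earns 36 for 2 periods, then 6 forever; cooperating earns 17 forever. Multiplying the IC by (1−β):
17 ≥ 36(1−β^2) + 6β^2, so 30·β^2 ≥ 19 and β^2 ≥ 19/30.
β ≥ (19/30)^(1/2) ≈ 0.796.

0.796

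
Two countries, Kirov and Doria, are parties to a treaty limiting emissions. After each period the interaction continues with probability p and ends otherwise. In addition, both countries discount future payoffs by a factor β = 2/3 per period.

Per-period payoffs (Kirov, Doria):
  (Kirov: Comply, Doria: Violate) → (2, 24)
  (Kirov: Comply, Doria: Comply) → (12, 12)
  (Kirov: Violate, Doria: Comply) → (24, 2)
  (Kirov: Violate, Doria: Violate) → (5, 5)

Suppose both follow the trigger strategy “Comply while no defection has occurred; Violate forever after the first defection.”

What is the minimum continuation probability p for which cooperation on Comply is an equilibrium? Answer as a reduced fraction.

18/19

With continuation probability p and discount β, the effective per-period discount factor is βp.
Grim-trigger IC: βp ≥ (24−12)/(24−5) = 12/19.
So p ≥ (12/19)/(2/3) = 18/19.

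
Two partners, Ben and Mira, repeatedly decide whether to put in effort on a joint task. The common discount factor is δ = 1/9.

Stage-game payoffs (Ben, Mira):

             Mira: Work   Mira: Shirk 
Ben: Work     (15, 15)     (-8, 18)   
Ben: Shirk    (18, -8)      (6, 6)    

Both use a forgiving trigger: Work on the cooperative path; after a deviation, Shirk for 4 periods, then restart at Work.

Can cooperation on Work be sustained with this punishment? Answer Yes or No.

A one-shot deviation gives 18 now, then 6 for 4 periods, then back to 15.
Gain from deviating: (18−15) today; loss: (15−6) in each of the next 4 periods.
No-deviation condition: (15−6)(δ+…+δ^4) ≥ 18−15, i.e. δ+…+δ^4 ≥ 1/3.
At δ = 1/9: δ+…+δ^4 = 0.1250 < 0.3333.
So cooperation is not sustainable.

No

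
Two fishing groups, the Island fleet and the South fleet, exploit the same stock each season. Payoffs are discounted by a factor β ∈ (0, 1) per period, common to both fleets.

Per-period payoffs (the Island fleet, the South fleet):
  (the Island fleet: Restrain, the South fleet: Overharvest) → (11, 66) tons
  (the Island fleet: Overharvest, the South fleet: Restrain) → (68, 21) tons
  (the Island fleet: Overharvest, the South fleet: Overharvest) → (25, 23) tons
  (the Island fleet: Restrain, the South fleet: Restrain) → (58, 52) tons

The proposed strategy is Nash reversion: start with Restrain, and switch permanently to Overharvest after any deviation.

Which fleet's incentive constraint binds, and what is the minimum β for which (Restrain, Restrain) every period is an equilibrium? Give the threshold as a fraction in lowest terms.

the South fleet; β ≥ 14/43

the Island fleet's threshold: (68−58)/(68−25) = 10/43.
the South fleet's threshold: (66−52)/(66−23) = 14/43.
10/43 < 14/43, so the South fleet binds and β* = 14/43.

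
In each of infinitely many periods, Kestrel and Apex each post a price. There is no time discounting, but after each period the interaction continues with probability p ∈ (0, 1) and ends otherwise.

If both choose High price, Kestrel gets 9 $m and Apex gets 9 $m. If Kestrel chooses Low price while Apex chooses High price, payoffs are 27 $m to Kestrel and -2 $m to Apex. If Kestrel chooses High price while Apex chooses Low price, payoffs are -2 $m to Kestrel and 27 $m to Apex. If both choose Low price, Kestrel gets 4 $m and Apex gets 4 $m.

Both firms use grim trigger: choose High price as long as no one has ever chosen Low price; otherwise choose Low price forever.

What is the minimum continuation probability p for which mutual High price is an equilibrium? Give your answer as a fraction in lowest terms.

18/23

Expected cooperation value is 9 + p·9 + p²·9 + … = 9/(1−p); deviation gives 27 + p·4/(1−p).
9 ≥ 27(1−p) + 4p ⇒ 23p ≥ 18 ⇒ p ≥ 18/23.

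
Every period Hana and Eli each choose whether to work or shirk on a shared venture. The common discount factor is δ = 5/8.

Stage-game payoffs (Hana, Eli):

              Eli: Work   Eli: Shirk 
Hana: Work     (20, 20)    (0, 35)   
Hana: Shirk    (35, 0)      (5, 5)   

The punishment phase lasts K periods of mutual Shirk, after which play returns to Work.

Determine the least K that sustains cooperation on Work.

2

IC: δ(1−δ^K)/(1−δ) ≥ (35−20)/(20−5) = 1.
With δ = 5/8: need 1 − δ^K ≥ 1·(1−5/8)/(5/8), i.e. δ^K ≤ 0.4000.
Since (5/8)^1 = 0.6250 and (5/8)^2 = 0.3906, the smallest such K is 2.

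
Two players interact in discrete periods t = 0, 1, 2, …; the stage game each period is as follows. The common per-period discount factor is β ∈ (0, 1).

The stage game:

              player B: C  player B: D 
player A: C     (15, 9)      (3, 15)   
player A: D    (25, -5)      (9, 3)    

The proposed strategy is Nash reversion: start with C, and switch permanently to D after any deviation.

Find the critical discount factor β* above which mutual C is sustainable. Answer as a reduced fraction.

5/8

player A's threshold: (25−15)/(25−9) = 5/8.
player B's threshold: (15−9)/(15−3) = 1/2.
5/8 > 1/2, so player A binds and β* = 5/8.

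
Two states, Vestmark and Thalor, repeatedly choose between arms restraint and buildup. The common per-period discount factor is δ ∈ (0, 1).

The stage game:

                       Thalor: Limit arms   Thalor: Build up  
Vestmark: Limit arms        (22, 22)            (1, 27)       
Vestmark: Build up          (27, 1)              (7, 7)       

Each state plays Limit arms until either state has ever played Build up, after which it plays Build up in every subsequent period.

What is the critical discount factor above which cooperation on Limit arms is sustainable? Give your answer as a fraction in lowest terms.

Under grim trigger the critical discount factor is (T−C)/(T−P) with T = 27, C = 22, P = 7.
δ* = (27−22)/(27−7) = 5/20 = 1/4.

1/4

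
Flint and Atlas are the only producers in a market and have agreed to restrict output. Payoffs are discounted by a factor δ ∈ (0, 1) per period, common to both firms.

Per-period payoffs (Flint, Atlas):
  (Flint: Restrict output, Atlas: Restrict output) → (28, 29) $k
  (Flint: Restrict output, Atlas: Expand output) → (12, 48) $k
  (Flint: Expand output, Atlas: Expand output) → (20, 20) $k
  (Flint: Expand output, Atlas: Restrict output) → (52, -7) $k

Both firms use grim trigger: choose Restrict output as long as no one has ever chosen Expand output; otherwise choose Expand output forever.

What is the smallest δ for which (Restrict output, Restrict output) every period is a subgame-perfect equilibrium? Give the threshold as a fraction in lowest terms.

3/4

Flint: cooperation gives 28 each period; deviation gives 52 once then 20 forever.
  28/(1−δ) ≥ 52 + 20δ/(1−δ) ⇒ δ ≥ 24/32 = 3/4.
Atlas: cooperation gives 29 each period; deviation gives 48 once then 20 forever.
  δ ≥ 19/28.
Both must hold, so the binding constraint is Flint's: δ ≥ 3/4.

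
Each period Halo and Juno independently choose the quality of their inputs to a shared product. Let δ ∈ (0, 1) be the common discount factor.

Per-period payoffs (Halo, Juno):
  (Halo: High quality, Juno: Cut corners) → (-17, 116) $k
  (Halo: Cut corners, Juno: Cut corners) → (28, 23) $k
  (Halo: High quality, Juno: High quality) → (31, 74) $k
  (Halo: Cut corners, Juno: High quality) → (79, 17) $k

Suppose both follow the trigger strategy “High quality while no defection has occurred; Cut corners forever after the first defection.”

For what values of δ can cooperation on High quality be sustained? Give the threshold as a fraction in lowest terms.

Halo: cooperation gives 31 each period; deviation gives 79 once then 28 forever.
  31/(1−δ) ≥ 79 + 28δ/(1−δ) ⇒ δ ≥ 48/51 = 16/17.
Juno: cooperation gives 74 each period; deviation gives 116 once then 23 forever.
  δ ≥ 42/93 = 14/31.
Both must hold, so the binding constraint is Halo's: δ ≥ 16/17.

16/17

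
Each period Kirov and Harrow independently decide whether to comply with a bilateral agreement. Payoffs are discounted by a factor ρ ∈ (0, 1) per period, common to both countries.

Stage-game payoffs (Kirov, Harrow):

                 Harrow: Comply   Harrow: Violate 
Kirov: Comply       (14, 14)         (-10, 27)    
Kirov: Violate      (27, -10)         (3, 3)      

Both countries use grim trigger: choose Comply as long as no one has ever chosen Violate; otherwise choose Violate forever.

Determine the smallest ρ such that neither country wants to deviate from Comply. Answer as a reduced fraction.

13/24

14/(1−ρ) ≥ 27 + 3ρ/(1−ρ)
14 ≥ 27 − 24ρ
ρ ≥ 13/24.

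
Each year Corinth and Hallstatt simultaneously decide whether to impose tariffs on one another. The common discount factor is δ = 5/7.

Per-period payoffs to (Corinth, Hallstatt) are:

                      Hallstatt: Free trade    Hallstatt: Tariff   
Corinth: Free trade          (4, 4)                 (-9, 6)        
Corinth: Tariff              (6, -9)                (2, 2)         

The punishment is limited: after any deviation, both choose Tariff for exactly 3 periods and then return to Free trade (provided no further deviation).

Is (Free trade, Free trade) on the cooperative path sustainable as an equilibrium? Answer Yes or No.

Yes

Comparing payoff streams over the 4 periods until play realigns: cooperate → 4(1+δ+…+δ^3); deviate → 6 + 2(δ+…+δ^3).
Cooperation is sustained iff (4−2)(δ+…+δ^3) ≥ 6−4.
δ+…+δ^3 = 5/7·(1−(5/7)^3)/(1−5/7) = 1.5889, and (6−4)/(4−2) = 1.0000.
1.5889 ≥ 1.0000, so cooperation is sustainable.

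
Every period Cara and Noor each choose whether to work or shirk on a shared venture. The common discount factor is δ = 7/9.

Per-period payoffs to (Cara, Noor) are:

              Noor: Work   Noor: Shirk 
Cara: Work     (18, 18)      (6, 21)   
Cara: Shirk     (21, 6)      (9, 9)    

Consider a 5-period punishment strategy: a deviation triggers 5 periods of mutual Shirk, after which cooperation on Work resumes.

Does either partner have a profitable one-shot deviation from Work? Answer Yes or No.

No

Comparing payoff streams over the 6 periods until play realigns: cooperate → 18(1+δ+…+δ^5); deviate → 21 + 9(δ+…+δ^5).
Cooperation is sustained iff (18−9)(δ+…+δ^5) ≥ 21−18.
δ+…+δ^5 = 7/9·(1−(7/9)^5)/(1−7/9) = 2.5038, and (21−18)/(18−9) = 0.3333.
2.5038 ≥ 0.3333, so cooperation is sustainable.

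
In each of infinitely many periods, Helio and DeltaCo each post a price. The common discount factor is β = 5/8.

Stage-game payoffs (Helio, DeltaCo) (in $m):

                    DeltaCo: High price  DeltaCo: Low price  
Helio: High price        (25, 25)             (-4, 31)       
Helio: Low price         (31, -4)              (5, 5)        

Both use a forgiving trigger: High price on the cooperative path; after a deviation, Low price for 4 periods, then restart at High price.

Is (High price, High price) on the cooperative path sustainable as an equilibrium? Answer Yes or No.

A one-shot deviation gives 31 now, then 5 for 4 periods, then back to 25.
Gain from deviating: (31−25) today; loss: (25−5) in each of the next 4 periods.
No-deviation condition: (25−5)(β+…+β^4) ≥ 31−25, i.e. β+…+β^4 ≥ 3/10.
At β = 5/8: β+…+β^4 = 1.4124 ≥ 0.3000.
So cooperation is sustainable.

Yes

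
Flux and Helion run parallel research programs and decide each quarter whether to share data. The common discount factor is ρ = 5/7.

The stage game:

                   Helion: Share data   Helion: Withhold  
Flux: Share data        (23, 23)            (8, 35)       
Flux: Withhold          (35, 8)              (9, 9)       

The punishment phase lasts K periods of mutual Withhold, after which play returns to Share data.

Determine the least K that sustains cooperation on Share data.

2

No profitable deviation requires (23−9)(ρ+…+ρ^K) ≥ 35−23, i.e. ρ+…+ρ^K ≥ 6/7 ≈ 0.8571.
With ρ = 5/7, the partial sums are K=1: 0.7143, K=2: 1.2245.
K = 2 is the first length at which the sum reaches 0.8571.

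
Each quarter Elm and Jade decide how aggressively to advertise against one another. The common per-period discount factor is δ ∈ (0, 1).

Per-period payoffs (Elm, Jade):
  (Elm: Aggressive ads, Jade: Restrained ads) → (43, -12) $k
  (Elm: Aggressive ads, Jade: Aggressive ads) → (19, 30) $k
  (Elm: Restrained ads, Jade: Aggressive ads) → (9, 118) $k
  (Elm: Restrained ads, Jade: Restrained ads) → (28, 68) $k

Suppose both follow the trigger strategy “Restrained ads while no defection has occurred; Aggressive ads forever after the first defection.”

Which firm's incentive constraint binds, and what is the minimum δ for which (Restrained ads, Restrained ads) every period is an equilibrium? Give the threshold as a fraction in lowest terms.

Elm; δ ≥ 5/8

For Elm: deviation gain 43−28 = 15, per-period punishment loss 28−19 = 9. IC gives δ ≥ 15/24 = 5/8.
For Jade: gain 50, loss 38 per period, so δ ≥ 50/88 = 25/44.
The tighter constraint is Elm's, so cooperation needs δ ≥ 5/8.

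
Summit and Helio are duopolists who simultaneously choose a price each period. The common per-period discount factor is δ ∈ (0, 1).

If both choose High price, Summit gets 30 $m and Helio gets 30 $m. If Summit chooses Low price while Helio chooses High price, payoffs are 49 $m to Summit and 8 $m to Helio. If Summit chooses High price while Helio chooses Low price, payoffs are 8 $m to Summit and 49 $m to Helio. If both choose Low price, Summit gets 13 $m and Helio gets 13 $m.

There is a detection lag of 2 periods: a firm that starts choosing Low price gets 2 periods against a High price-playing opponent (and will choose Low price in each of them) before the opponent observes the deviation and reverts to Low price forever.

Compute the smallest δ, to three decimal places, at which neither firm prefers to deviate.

Deviating for the 2 undetected periods gains 49−30 = 19 per period over cooperation, then loses 30−13 = 17 per period forever once punishment starts.
Gain: 19(1 + δ + … + δ^1); loss: 17·δ^2/(1−δ).
No profitable deviation ⇔ 19(1−δ^2) ≤ 17·δ^2, i.e. δ^2 ≥ 19/(19+17) = 19/36.
Hence δ ≥ (19/36)^(1/2) ≈ 0.726.

0.726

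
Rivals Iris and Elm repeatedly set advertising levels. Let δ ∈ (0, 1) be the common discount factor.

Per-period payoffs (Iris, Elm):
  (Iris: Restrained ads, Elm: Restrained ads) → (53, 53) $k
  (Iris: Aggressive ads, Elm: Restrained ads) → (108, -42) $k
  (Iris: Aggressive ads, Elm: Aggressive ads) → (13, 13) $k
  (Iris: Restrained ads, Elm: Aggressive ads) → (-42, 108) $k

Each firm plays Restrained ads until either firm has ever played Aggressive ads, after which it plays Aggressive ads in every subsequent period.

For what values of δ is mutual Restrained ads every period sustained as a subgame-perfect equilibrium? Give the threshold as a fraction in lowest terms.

11/19

Cooperation forever yields 53 each period: 53/(1−δ).
Deviating yields 108 once, then 13 forever: 108 + 13δ/(1−δ).
No profitable deviation requires 53/(1−δ) ≥ 108 + 13δ/(1−δ).
Multiplying by (1−δ): 53 ≥ 108(1−δ) + 13δ = 108 − 95δ.
So 95δ ≥ 55, i.e. δ ≥ 55/95 = 11/19.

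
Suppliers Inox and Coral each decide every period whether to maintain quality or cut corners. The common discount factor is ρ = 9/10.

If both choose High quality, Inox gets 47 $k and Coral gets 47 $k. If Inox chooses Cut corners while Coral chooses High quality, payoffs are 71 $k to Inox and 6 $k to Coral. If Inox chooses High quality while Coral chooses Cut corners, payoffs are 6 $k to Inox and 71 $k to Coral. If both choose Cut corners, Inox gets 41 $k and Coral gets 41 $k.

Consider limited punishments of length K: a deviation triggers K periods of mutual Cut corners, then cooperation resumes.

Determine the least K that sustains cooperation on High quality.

6

No profitable deviation requires (47−41)(ρ+…+ρ^K) ≥ 71−47, i.e. ρ+…+ρ^K ≥ 4 ≈ 4.0000.
With ρ = 9/10, the partial sums are K=1: 0.9000, K=2: 1.7100, K=3: 2.4390, K=4: 3.0951, K=5: 3.6856, K=6: 4.2170.
K = 6 is the first length at which the sum reaches 4.0000.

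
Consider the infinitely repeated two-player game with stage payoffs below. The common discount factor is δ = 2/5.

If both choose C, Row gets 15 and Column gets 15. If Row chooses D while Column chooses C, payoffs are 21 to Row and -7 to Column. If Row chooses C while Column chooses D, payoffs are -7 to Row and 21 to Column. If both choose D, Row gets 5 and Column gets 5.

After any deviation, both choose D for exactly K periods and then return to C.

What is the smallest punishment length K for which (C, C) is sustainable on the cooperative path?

Need Σ_{k=1}^{K} δ^k ≥ (21−15)/(15−5) = 0.6000 at δ = 2/5.
At K = 2 the sum is 0.5600 < 0.6000; at K = 3 it is 0.6240 ≥ 0.6000.
So the minimum punishment length is K = 3.

3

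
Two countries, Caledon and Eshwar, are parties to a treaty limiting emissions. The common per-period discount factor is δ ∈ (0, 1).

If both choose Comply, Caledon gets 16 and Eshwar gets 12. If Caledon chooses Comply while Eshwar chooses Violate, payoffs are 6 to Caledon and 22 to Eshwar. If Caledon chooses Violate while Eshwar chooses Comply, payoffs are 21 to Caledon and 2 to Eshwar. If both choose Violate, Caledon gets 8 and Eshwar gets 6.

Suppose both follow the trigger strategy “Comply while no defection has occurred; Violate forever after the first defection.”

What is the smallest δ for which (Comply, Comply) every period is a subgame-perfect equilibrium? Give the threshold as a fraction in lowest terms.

Caledon: cooperation gives 16 each period; deviation gives 21 once then 8 forever.
  16/(1−δ) ≥ 21 + 8δ/(1−δ) ⇒ δ ≥ 5/13.
Eshwar: cooperation gives 12 each period; deviation gives 22 once then 6 forever.
  δ ≥ 10/16 = 5/8.
Both must hold, so the binding constraint is Eshwar's: δ ≥ 5/8.

5/8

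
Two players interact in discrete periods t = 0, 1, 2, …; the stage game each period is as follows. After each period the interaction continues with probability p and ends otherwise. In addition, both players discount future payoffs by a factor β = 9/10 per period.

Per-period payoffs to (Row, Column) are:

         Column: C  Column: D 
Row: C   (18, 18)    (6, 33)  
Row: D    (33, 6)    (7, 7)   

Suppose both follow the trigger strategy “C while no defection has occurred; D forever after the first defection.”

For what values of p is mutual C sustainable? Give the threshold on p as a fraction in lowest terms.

25/39

Expected continuation weight on next period's payoff is β·p = 9/10·p, which plays the role of the discount factor.
Cooperation requires 9/10·p ≥ (33−18)/(33−7) = 15/26, hence p ≥ 25/39.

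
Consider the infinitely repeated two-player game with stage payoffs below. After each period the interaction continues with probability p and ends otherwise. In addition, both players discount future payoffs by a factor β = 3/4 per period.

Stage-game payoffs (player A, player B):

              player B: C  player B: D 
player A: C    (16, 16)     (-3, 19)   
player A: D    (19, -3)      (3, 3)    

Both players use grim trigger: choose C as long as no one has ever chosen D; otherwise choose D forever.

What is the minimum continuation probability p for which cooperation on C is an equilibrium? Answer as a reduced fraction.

With continuation probability p and discount β, the effective per-period discount factor is βp.
Grim-trigger IC: βp ≥ (19−16)/(19−3) = 3/16.
So p ≥ (3/16)/(3/4) = 1/4.

1/4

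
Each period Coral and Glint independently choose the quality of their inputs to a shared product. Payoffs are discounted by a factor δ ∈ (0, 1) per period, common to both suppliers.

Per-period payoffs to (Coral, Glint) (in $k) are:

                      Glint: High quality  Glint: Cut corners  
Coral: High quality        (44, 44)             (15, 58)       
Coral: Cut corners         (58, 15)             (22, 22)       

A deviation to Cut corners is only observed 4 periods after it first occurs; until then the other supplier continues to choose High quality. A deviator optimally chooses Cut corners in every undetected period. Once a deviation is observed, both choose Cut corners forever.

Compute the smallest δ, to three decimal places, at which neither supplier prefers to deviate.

0.790

A deviator earns 58 for 4 periods, then 22 forever; cooperating earns 44 forever. Multiplying the IC by (1−δ):
44 ≥ 58(1−δ^4) + 22δ^4, so 36·δ^4 ≥ 14 and δ^4 ≥ 7/18.
δ ≥ (7/18)^(1/4) ≈ 0.790.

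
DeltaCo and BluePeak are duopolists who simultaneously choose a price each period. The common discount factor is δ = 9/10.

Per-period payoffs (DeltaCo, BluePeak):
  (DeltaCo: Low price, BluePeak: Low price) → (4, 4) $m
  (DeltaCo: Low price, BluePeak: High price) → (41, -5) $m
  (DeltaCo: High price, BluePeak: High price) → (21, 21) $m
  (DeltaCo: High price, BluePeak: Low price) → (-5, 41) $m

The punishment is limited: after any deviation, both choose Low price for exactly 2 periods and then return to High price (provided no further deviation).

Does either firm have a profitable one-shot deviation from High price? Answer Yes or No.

A one-shot deviation gives 41 now, then 4 for 2 periods, then back to 21.
Gain from deviating: (41−21) today; loss: (21−4) in each of the next 2 periods.
No-deviation condition: (21−4)(δ+…+δ^2) ≥ 41−21, i.e. δ+…+δ^2 ≥ 20/17.
At δ = 9/10: δ+…+δ^2 = 1.7100 ≥ 1.1765.
So cooperation is sustainable.

No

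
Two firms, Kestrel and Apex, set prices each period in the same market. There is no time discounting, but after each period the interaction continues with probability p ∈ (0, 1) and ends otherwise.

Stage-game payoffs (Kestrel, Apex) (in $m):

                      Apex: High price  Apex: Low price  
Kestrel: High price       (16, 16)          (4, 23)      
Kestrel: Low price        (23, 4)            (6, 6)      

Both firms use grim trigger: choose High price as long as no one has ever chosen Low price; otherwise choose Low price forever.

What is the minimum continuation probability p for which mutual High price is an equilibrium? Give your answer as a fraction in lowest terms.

With no time discounting, the continuation probability p plays the role of the discount factor.
Grim-trigger IC: 16/(1−p) ≥ 23 + 6p/(1−p) ⇒ p ≥ (23−16)/(23−6) = 7/17.

7/17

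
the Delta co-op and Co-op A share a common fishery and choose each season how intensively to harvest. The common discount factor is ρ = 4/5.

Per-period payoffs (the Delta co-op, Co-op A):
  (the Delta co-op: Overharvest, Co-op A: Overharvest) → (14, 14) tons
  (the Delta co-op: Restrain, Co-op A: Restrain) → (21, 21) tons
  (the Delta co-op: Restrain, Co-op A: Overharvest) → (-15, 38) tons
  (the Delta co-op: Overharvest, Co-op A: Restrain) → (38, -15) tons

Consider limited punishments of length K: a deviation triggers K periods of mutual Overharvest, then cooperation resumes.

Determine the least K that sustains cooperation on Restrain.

5

No profitable deviation requires (21−14)(ρ+…+ρ^K) ≥ 38−21, i.e. ρ+…+ρ^K ≥ 17/7 ≈ 2.4286.
With ρ = 4/5, the partial sums are K=1: 0.8000, K=2: 1.4400, K=3: 1.9520, K=4: 2.3616, K=5: 2.6893.
K = 5 is the first length at which the sum reaches 2.4286.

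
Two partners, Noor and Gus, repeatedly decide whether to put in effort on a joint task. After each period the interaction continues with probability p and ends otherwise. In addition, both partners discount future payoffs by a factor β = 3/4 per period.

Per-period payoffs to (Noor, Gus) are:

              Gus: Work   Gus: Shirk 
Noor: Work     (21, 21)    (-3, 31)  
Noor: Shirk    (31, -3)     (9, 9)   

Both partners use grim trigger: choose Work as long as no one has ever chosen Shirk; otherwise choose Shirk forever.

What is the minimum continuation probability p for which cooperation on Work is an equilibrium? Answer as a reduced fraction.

20/33

Expected continuation weight on next period's payoff is β·p = 3/4·p, which plays the role of the discount factor.
Cooperation requires 3/4·p ≥ (31−21)/(31−9) = 5/11, hence p ≥ 20/33.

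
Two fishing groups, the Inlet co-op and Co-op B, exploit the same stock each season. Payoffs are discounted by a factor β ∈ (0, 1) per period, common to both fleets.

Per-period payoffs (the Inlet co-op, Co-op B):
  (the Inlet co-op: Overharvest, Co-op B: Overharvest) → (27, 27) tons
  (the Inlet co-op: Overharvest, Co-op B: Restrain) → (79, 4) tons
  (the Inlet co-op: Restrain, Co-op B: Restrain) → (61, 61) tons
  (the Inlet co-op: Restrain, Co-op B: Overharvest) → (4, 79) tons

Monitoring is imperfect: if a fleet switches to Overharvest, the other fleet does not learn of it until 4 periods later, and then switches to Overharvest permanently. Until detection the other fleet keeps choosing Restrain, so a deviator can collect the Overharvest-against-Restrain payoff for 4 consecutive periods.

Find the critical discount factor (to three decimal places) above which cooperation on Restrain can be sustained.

A deviator earns 79 for 4 periods, then 27 forever; cooperating earns 61 forever. Multiplying the IC by (1−β):
61 ≥ 79(1−β^4) + 27β^4, so 52·β^4 ≥ 18 and β^4 ≥ 9/26.
β ≥ (9/26)^(1/4) ≈ 0.767.

0.767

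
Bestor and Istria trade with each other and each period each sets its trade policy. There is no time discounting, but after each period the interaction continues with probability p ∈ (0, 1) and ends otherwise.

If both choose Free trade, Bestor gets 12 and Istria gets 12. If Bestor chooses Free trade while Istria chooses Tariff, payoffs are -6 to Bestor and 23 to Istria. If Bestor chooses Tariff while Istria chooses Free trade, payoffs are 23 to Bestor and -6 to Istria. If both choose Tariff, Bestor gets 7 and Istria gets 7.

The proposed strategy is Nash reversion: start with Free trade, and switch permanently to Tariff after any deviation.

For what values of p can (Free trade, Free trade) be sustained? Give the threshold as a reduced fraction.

11/16

With no time discounting, the continuation probability p plays the role of the discount factor.
Grim-trigger IC: 12/(1−p) ≥ 23 + 7p/(1−p) ⇒ p ≥ (23−12)/(23−7) = 11/16.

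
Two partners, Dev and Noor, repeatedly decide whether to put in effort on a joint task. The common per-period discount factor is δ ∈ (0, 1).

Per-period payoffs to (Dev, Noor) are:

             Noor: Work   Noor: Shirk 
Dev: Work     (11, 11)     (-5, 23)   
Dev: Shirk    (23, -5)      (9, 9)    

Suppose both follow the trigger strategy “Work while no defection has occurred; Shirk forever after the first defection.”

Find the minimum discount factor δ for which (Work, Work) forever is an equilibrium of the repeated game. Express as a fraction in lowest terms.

6/7

Cooperation forever yields 11 each period: 11/(1−δ).
Deviating yields 23 once, then 9 forever: 23 + 9δ/(1−δ).
No profitable deviation requires 11/(1−δ) ≥ 23 + 9δ/(1−δ).
Multiplying by (1−δ): 11 ≥ 23(1−δ) + 9δ = 23 − 14δ.
So 14δ ≥ 12, i.e. δ ≥ 12/14 = 6/7.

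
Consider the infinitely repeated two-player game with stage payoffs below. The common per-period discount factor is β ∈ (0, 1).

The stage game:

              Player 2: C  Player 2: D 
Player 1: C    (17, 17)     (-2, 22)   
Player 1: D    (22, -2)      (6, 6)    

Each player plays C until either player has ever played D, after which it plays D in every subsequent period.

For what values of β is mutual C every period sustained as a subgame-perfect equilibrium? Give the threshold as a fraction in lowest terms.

5/16

17/(1−β) ≥ 22 + 6β/(1−β)
17 ≥ 22 − 16β
β ≥ 5/16.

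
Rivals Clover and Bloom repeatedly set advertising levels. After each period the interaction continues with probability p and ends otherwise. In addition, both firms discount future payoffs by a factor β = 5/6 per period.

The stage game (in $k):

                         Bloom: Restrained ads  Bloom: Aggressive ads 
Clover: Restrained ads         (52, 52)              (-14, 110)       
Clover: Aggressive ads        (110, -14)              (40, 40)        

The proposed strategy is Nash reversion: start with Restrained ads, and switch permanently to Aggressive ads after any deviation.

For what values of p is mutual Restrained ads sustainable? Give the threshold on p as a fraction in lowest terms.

174/175

With continuation probability p and discount β, the effective per-period discount factor is βp.
Grim-trigger IC: βp ≥ (110−52)/(110−40) = 29/35.
So p ≥ (29/35)/(5/6) = 174/175.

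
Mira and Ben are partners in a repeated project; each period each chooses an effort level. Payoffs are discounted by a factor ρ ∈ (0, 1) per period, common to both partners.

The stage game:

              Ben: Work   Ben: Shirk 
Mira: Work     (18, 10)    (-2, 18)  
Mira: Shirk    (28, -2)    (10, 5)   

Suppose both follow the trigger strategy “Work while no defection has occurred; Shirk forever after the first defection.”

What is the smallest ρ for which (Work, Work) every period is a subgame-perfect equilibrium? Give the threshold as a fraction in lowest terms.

For Mira: deviation gain 28−18 = 10, per-period punishment loss 18−10 = 8. IC gives ρ ≥ 10/18 = 5/9.
For Ben: gain 8, loss 5 per period, so ρ ≥ 8/13.
The tighter constraint is Ben's, so cooperation needs ρ ≥ 8/13.

8/13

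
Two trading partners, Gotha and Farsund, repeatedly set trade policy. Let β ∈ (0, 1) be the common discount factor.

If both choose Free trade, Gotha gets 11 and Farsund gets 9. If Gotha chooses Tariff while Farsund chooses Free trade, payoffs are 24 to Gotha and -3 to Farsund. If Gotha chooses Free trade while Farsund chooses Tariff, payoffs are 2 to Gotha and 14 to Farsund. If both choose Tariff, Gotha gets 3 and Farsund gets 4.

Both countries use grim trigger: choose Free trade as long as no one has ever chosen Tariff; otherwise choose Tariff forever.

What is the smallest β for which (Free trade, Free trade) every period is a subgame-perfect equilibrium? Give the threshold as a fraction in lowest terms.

13/21

For Gotha: deviation gain 24−11 = 13, per-period punishment loss 11−3 = 8. IC gives β ≥ 13/21.
For Farsund: gain 5, loss 5 per period, so β ≥ 5/10 = 1/2.
The tighter constraint is Gotha's, so cooperation needs β ≥ 13/21.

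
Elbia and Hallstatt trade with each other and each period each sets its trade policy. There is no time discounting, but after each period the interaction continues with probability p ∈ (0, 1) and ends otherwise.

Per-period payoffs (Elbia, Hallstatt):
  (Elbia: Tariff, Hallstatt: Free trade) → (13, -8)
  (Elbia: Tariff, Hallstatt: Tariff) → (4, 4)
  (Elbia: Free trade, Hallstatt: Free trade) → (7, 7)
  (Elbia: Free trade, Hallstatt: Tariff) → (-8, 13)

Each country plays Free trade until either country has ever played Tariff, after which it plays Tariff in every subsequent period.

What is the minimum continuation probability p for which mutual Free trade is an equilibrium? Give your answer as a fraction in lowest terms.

With no time discounting, the continuation probability p plays the role of the discount factor.
Grim-trigger IC: 7/(1−p) ≥ 13 + 4p/(1−p) ⇒ p ≥ (13−7)/(13−4) = 2/3.

2/3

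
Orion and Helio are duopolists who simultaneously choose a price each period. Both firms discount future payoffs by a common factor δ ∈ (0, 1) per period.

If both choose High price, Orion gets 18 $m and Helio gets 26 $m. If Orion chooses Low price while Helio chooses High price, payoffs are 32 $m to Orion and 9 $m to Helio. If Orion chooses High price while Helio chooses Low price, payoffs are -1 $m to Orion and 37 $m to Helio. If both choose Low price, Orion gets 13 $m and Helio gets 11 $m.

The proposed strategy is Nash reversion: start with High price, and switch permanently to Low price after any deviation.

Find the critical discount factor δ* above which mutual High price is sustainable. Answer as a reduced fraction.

For Orion: deviation gain 32−18 = 14, per-period punishment loss 18−13 = 5. IC gives δ ≥ 14/19.
For Helio: gain 11, loss 15 per period, so δ ≥ 11/26.
The tighter constraint is Orion's, so cooperation needs δ ≥ 14/19.

14/19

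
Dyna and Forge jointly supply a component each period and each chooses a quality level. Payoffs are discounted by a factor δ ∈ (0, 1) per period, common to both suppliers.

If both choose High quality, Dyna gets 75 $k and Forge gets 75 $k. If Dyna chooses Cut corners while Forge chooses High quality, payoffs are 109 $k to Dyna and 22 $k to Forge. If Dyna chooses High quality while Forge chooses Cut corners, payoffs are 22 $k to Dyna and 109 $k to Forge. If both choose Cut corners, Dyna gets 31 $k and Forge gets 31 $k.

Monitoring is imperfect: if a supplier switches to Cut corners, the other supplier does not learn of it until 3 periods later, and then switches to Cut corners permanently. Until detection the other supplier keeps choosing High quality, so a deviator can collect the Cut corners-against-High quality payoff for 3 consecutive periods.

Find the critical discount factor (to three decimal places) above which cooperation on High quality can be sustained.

Deviating for the 3 undetected periods gains 109−75 = 34 per period over cooperation, then loses 75−31 = 44 per period forever once punishment starts.
Gain: 34(1 + δ + … + δ^2); loss: 44·δ^3/(1−δ).
No profitable deviation ⇔ 34(1−δ^3) ≤ 44·δ^3, i.e. δ^3 ≥ 34/(34+44) = 17/39.
Hence δ ≥ (17/39)^(1/3) ≈ 0.758.

0.758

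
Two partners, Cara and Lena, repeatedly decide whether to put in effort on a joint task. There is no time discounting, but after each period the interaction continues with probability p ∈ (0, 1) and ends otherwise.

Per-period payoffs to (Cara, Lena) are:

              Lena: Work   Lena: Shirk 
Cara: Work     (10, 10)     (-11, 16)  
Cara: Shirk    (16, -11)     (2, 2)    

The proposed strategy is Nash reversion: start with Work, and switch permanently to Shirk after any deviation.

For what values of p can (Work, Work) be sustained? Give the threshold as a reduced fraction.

3/7

Expected cooperation value is 10 + p·10 + p²·10 + … = 10/(1−p); deviation gives 16 + p·2/(1−p).
10 ≥ 16(1−p) + 2p ⇒ 14p ≥ 6 ⇒ p ≥ 6/14 = 3/7.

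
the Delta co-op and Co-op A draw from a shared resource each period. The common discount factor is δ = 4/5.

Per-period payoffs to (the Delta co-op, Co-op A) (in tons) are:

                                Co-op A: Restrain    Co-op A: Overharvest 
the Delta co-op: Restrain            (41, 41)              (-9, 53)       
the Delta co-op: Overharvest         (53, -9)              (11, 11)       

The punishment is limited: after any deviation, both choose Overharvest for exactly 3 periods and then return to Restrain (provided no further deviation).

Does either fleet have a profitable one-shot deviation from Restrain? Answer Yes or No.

A one-shot deviation gives 53 now, then 11 for 3 periods, then back to 41.
Gain from deviating: (53−41) today; loss: (41−11) in each of the next 3 periods.
No-deviation condition: (41−11)(δ+…+δ^3) ≥ 53−41, i.e. δ+…+δ^3 ≥ 2/5.
At δ = 4/5: δ+…+δ^3 = 1.9520 ≥ 0.4000.
So cooperation is sustainable.

No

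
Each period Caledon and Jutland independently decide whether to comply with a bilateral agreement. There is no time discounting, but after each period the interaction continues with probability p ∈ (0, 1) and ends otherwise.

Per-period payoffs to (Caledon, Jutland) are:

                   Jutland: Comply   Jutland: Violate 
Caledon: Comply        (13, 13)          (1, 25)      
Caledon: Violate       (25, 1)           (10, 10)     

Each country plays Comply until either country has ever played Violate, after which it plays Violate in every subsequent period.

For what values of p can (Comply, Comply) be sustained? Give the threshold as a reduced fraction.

With no time discounting, the continuation probability p plays the role of the discount factor.
Grim-trigger IC: 13/(1−p) ≥ 25 + 10p/(1−p) ⇒ p ≥ (25−13)/(25−10) = 4/5.

4/5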